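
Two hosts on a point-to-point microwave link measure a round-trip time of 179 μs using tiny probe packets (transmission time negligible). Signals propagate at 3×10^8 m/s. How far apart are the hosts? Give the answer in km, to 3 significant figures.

One-way propagation = RTT/2 = 89.5 μs.
d = s × t = 300000000 × 8.95e-05 = 26.9 km.

26.9 km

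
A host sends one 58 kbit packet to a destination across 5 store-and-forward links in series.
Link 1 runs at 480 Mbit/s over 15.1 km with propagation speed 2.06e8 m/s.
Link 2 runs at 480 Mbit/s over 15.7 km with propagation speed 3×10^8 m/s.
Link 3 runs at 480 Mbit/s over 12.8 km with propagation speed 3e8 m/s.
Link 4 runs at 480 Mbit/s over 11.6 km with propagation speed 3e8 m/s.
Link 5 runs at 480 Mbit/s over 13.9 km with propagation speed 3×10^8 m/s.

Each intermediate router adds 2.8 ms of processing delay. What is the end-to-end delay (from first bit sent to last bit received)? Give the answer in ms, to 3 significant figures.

L = 58000 bits.
Transmission delay per hop = L/R = 58000/480000000 = 0.120833 ms; 5 hops → 0.604167 ms.
Propagation delays (d/s per hop): 0.073301, 0.0523333, 0.0426667, 0.0386667, 0.0463333 ms; sum = 0.253301 ms.
Processing at 4 router(s): 4 × 2.8 ms = 11.2 ms.
End-to-end = 12.1 ms.

12.1 ms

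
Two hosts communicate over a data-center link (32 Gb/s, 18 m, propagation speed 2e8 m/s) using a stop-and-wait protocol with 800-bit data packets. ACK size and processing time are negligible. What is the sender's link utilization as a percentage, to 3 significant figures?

12.2 %

t_tx = L/R = 800/32000000000 = 2.5e-08 s.
t_prop = 18/200000000 = 9e-08 s; RTT = 1.8e-07 s.
Cycle = t_tx + RTT = 2.05e-07 s.
Utilization = t_tx / cycle = 2.5e-08/2.05e-07 = 12.2 %.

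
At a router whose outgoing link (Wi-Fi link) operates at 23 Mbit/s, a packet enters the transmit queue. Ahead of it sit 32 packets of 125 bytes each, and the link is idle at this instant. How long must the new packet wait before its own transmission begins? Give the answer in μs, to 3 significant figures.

Each queued packet: L/R = 1000/23000000 = 43.4783 μs.
32 queued → 1391.3 μs.
Queuing delay = 1390 μs.

1390 μs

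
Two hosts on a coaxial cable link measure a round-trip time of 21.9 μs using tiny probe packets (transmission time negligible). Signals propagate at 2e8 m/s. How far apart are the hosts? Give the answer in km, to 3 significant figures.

One-way propagation = RTT/2 = 10.95 μs.
d = s × t = 200000000 × 1.095e-05 = 2.19 km.

2.19 km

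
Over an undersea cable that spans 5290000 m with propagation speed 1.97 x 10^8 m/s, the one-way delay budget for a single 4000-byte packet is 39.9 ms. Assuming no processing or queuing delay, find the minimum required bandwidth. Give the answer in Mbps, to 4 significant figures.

2.453 Mbps

L = 32000 bits.
Propagation delay = 5290000 / 197000000 = 26.8528 ms.
Transmission budget = 39.9 − 26.8528 = 13.0472 ms.
R ≥ L / t_tx = 32000 bits / 0.0130472 s = 2.453 Mbps.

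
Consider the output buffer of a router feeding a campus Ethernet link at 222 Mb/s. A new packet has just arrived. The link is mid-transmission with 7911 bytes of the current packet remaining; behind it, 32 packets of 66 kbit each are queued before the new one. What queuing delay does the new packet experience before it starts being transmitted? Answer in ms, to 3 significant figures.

9.80 ms

Each queued packet: L/R = 66000/222000000 = 0.297297 ms.
32 queued → 9.51351 ms.
Plus remaining 63288 bits of current packet: 0.285081 ms.
Queuing delay = 9.80 ms.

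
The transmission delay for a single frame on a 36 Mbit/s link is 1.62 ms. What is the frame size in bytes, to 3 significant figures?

7290 bytes

L = R × t_tx = 36000000 b/s × 0.00162 s = 58320 bits.
In bytes: 58320 / 8 = 7290 bytes.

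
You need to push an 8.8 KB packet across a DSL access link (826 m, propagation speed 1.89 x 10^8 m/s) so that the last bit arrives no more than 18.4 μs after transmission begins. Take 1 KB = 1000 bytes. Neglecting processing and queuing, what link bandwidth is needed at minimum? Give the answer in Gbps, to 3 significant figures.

5.02 Gbps

L = 70400 bits.
Propagation delay = 826 / 189000000 = 4.37037 μs.
Transmission budget = 18.4 − 4.37037 = 14.0296 μs.
R ≥ L / t_tx = 70400 bits / 1.40296e-05 s = 5.02 Gbps.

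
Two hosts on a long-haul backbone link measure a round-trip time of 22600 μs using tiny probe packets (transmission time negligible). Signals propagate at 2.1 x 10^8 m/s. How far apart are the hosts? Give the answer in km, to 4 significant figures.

2373 km

One-way propagation = RTT/2 = 11300 μs.
d = s × t = 210000000 × 0.0113 = 2373 km.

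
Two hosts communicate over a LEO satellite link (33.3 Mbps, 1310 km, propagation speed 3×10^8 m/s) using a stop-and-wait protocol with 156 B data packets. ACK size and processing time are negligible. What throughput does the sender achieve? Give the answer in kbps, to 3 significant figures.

142 kbps

t_tx = L/R = 1248/3.33e+07 = 3.74775e-05 s.
t_prop = 1310000/300000000 = 0.00436667 s; RTT = 0.00873333 s.
Cycle = t_tx + RTT = 0.00877081 s.
Throughput = L / cycle = 1248 / 0.00877081 = 142 kbps.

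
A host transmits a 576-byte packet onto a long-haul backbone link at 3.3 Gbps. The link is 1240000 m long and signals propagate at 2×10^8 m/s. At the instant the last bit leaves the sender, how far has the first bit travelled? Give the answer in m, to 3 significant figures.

t_tx = L/R = 4608/3300000000 = 1.39636e-06 s.
Distance = s × t_tx = 200000000 × 1.39636e-06 = 279 m.

279 m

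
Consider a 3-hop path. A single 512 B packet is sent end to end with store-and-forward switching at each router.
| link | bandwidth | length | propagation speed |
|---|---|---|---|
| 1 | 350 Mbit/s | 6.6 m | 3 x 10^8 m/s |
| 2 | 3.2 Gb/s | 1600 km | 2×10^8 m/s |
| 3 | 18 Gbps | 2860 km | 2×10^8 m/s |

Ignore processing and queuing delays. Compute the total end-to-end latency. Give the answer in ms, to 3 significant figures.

22.3 ms

L = 512 × 8 = 4096 bits.
Transmission delays (L/R per hop): 0.0117029, 0.00128, 0.000227556 ms; sum = 0.0132104 ms.
Propagation delays (d/s per hop): 2.2e-05, 8, 14.3 ms; sum = 22.3 ms.
End-to-end = 22.3 ms.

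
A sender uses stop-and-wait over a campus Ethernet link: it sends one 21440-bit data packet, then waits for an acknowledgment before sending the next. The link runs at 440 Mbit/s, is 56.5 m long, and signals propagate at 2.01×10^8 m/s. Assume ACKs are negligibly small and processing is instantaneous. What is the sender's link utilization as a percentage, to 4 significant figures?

98.86 %

t_tx = L/R = 21440/440000000 = 4.87273e-05 s.
t_prop = 56.5/2.01e+08 = 2.81095e-07 s; RTT = 5.62189e-07 s.
Cycle = t_tx + RTT = 4.92895e-05 s.
Utilization = t_tx / cycle = 4.87273e-05/4.92895e-05 = 98.86 %.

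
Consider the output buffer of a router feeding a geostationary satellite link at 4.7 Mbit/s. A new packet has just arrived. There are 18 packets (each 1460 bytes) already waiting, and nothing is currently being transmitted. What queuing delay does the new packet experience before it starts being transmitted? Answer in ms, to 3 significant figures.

44.7 ms

Each queued packet: L/R = 11680/4700000 = 2.48511 ms.
18 queued → 44.7319 ms.
Queuing delay = 44.7 ms.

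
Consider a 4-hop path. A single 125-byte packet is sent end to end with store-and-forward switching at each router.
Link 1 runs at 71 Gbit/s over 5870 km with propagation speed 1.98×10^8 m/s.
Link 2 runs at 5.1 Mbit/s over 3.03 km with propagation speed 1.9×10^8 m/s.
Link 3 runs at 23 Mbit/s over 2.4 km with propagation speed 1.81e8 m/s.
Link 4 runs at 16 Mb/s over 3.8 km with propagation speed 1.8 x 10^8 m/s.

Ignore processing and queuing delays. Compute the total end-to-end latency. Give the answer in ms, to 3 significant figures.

30.0 ms

L = 125 × 8 = 1000 bits.
Transmission delays (L/R per hop): 1.40845e-05, 0.196078, 0.0434783, 0.0625 ms; sum = 0.302071 ms.
Propagation delays (d/s per hop): 29.6465, 0.0159474, 0.0132597, 0.0211111 ms; sum = 29.6968 ms.
End-to-end = 30.0 ms.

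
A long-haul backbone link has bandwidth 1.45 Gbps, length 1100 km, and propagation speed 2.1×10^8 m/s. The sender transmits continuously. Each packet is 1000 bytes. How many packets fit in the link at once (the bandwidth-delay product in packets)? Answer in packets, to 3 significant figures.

Propagation delay = 1100000 / 210000000 = 0.0052381 s.
BDP = R × t_prop = 1450000000 × 0.0052381 = 7595240 bits.
In packets of 8000 bits: 949 packets.

949 packets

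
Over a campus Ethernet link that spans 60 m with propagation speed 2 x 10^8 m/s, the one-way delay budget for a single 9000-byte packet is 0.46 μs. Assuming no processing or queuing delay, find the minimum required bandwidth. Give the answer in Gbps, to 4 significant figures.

450.0 Gbps

L = 72000 bits.
Propagation delay = 60 / 200000000 = 0.3 μs.
Transmission budget = 0.46 − 0.3 = 0.16 μs.
R ≥ L / t_tx = 72000 bits / 1.6e-07 s = 450.0 Gbps.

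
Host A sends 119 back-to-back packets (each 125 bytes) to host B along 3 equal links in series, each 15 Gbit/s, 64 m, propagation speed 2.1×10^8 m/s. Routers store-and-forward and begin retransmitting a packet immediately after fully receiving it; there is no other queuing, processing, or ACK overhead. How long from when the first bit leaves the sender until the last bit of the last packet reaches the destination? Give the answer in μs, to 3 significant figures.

Per-hop transmission t_tx = L/R = 1000/15000000000 = 0.0666667 μs.
Per-hop propagation t_prop = 64/210000000 = 0.304762 μs.
Pipeline fill: first packet needs 3·t_tx to clear all hops; remaining 118 packets each add one t_tx.
Total = (3+119-1)·t_tx + 3·t_prop = 121·0.0666667 + 3·0.304762 = 8.98 μs.

8.98 μs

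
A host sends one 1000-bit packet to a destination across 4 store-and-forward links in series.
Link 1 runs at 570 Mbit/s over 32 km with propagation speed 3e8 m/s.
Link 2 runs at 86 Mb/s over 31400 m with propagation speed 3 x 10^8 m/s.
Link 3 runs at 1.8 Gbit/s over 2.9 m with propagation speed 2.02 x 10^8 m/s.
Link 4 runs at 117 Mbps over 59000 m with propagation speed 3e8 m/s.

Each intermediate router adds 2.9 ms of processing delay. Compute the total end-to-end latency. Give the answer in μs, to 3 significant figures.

Transmission delays (L/R per hop): 1.75439, 11.6279, 0.555556, 8.54701 μs; sum = 22.4849 μs.
Propagation delays (d/s per hop): 106.667, 104.667, 0.0143564, 196.667 μs; sum = 408.014 μs.
Processing at 3 router(s): 3 × 2.9 ms = 8700 μs.
End-to-end = 9130 μs.

9130 μs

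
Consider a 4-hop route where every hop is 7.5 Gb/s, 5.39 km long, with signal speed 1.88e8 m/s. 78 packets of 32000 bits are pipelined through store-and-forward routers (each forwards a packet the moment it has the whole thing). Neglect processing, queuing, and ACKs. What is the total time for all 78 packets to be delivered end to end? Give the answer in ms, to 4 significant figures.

Per-hop transmission t_tx = L/R = 32000/7500000000 = 0.00426667 ms.
Per-hop propagation t_prop = 5390/188000000 = 0.0286702 ms.
Pipeline fill: first packet needs 4·t_tx to clear all hops; remaining 77 packets each add one t_tx.
Total = (4+78-1)·t_tx + 4·t_prop = 81·0.00426667 + 4·0.0286702 = 0.4603 ms.

0.4603 ms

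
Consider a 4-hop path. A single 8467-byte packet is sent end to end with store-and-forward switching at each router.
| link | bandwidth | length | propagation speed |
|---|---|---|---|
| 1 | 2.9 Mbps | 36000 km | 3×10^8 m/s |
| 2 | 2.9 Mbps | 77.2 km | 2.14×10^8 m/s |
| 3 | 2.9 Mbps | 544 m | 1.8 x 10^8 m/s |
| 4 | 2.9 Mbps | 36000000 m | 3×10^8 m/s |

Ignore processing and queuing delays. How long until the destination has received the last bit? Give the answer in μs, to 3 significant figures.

334000 μs

L = 8467 × 8 = 67736 bits.
Transmission delay per hop = L/R = 67736/2900000 = 23357.2 μs; 4 hops → 93429 μs.
Propagation delays (d/s per hop): 120000, 360.748, 3.02222, 120000 μs; sum = 240364 μs.
End-to-end = 334000 μs.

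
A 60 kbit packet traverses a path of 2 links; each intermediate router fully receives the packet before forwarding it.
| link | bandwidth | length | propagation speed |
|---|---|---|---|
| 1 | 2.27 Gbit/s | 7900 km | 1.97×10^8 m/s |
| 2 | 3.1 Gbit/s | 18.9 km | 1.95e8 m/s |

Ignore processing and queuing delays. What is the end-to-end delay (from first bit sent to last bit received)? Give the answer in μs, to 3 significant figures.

L = 60000 bits.
Transmission delays (L/R per hop): 26.4317, 19.3548 μs; sum = 45.7866 μs.
Propagation delays (d/s per hop): 40101.5, 96.9231 μs; sum = 40198.4 μs.
End-to-end = 40200 μs.

40200 μs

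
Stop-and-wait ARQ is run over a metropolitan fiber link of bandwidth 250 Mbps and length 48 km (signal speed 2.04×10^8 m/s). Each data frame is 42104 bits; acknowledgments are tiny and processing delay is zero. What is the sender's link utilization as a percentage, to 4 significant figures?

26.36 %

t_tx = L/R = 42104/250000000 = 0.000168416 s.
t_prop = 48000/204000000 = 0.000235294 s; RTT = 0.000470588 s.
Cycle = t_tx + RTT = 0.000639004 s.
Utilization = t_tx / cycle = 0.000168416/0.000639004 = 26.36 %.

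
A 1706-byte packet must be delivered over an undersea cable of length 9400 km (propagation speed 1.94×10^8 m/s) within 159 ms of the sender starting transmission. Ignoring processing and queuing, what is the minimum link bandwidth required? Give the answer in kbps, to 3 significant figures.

123 kbps

L = 13648 bits.
Propagation delay = 9400000 / 194000000 = 48.4536 ms.
Transmission budget = 159 − 48.4536 = 110.546 ms.
R ≥ L / t_tx = 13648 bits / 0.110546 s = 123 kbps.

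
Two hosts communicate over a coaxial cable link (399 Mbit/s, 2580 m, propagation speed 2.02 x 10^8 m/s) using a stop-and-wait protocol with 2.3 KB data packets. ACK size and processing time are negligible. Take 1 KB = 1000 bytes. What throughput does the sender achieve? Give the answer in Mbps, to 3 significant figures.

257 Mbps

t_tx = L/R = 18400/399000000 = 4.61153e-05 s.
t_prop = 2580/202000000 = 1.27723e-05 s; RTT = 2.55446e-05 s.
Cycle = t_tx + RTT = 7.16598e-05 s.
Throughput = L / cycle = 18400 / 7.16598e-05 = 257 Mbps.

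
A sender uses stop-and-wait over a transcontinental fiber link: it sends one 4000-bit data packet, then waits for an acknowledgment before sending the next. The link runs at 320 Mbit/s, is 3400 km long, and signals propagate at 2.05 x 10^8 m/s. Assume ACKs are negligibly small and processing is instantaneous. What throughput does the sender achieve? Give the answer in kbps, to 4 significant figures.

120.5 kbps

t_tx = L/R = 4000/320000000 = 1.25e-05 s.
t_prop = 3400000/2.05e+08 = 0.0165854 s; RTT = 0.0331707 s.
Cycle = t_tx + RTT = 0.0331832 s.
Throughput = L / cycle = 4000 / 0.0331832 = 120.5 kbps.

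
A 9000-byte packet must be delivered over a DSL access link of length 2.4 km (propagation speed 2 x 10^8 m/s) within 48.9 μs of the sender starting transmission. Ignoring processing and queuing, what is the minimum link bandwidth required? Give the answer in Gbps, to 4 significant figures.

1.951 Gbps

L = 72000 bits.
Propagation delay = 2400 / 200000000 = 12 μs.
Transmission budget = 48.9 − 12 = 36.9 μs.
R ≥ L / t_tx = 72000 bits / 3.69e-05 s = 1.951 Gbps.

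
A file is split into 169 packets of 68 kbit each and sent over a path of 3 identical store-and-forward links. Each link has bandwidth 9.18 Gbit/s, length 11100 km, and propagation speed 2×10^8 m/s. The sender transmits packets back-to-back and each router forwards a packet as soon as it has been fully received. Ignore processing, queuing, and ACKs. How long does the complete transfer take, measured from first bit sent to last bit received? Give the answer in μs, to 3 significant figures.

168000 μs

Per-hop transmission t_tx = L/R = 68000/9180000000 = 7.40741 μs.
Per-hop propagation t_prop = 11100000/200000000 = 55500 μs.
Pipeline fill: first packet needs 3·t_tx to clear all hops; remaining 168 packets each add one t_tx.
Total = (3+169-1)·t_tx + 3·t_prop = 171·7.40741 + 3·55500 = 168000 μs.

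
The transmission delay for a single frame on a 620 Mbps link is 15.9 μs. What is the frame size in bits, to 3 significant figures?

9860 bits

L = R × t_tx = 620000000 b/s × 1.59e-05 s = 9858 bits.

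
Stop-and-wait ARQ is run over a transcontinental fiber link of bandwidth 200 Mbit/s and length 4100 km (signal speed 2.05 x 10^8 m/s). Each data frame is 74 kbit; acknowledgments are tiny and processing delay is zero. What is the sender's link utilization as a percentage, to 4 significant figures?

0.9165 %

t_tx = L/R = 74000/200000000 = 0.00037 s.
t_prop = 4100000/2.05e+08 = 0.02 s; RTT = 0.04 s.
Cycle = t_tx + RTT = 0.04037 s.
Utilization = t_tx / cycle = 0.00037/0.04037 = 0.9165 %.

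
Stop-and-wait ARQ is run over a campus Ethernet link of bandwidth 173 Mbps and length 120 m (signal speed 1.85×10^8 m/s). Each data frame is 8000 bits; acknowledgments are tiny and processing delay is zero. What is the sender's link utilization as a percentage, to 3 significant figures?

t_tx = L/R = 8000/173000000 = 4.62428e-05 s.
t_prop = 120/185000000 = 6.48649e-07 s; RTT = 1.2973e-06 s.
Cycle = t_tx + RTT = 4.75401e-05 s.
Utilization = t_tx / cycle = 4.62428e-05/4.75401e-05 = 97.3 %.

97.3 %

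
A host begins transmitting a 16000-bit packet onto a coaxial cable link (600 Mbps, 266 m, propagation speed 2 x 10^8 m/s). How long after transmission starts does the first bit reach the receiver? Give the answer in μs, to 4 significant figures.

First bit experiences only propagation delay: d/s = 266/200000000 = 1.330 μs.

1.330 μs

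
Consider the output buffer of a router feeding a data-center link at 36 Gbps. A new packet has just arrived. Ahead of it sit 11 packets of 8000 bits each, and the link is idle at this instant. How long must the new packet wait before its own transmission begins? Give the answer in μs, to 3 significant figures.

2.44 μs

Each queued packet: L/R = 8000/36000000000 = 0.222222 μs.
11 queued → 2.44444 μs.
Queuing delay = 2.44 μs.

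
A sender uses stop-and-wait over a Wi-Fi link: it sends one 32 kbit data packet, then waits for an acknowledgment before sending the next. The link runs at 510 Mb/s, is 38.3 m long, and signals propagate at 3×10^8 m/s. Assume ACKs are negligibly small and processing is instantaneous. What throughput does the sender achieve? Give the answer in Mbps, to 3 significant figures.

t_tx = L/R = 32000/510000000 = 6.27451e-05 s.
t_prop = 38.3/300000000 = 1.27667e-07 s; RTT = 2.55333e-07 s.
Cycle = t_tx + RTT = 6.30004e-05 s.
Throughput = L / cycle = 32000 / 6.30004e-05 = 508 Mbps.

508 Mbps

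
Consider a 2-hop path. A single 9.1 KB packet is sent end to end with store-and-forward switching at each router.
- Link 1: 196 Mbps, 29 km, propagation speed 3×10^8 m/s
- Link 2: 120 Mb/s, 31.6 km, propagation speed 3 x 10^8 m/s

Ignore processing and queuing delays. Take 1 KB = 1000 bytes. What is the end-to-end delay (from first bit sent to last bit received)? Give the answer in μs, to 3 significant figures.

L = 72800 bits.
Transmission delays (L/R per hop): 371.429, 606.667 μs; sum = 978.095 μs.
Propagation delays (d/s per hop): 96.6667, 105.333 μs; sum = 202 μs.
End-to-end = 1180 μs.

1180 μs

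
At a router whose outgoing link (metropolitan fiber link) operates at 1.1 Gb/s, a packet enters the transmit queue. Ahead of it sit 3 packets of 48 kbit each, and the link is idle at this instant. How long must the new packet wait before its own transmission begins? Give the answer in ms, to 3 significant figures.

0.131 ms

Each queued packet: L/R = 48000/1100000000 = 0.0436364 ms.
3 queued → 0.130909 ms.
Queuing delay = 0.131 ms.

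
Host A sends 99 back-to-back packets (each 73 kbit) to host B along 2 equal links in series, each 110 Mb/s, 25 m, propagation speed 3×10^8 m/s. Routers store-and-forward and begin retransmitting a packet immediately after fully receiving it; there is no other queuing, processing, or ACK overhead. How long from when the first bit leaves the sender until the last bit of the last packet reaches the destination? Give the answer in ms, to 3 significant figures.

Per-hop transmission t_tx = L/R = 73000/110000000 = 0.663636 ms.
Per-hop propagation t_prop = 25/300000000 = 8.33333e-05 ms.
Pipeline fill: first packet needs 2·t_tx to clear all hops; remaining 98 packets each add one t_tx.
Total = (2+99-1)·t_tx + 2·t_prop = 100·0.663636 + 2·8.33333e-05 = 66.4 ms.

66.4 ms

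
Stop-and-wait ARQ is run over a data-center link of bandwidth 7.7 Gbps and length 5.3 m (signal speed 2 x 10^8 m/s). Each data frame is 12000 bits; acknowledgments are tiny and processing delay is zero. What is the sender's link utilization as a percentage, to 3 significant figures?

t_tx = L/R = 12000/7700000000 = 1.55844e-06 s.
t_prop = 5.3/200000000 = 2.65e-08 s; RTT = 5.3e-08 s.
Cycle = t_tx + RTT = 1.61144e-06 s.
Utilization = t_tx / cycle = 1.55844e-06/1.61144e-06 = 96.7 %.

96.7 %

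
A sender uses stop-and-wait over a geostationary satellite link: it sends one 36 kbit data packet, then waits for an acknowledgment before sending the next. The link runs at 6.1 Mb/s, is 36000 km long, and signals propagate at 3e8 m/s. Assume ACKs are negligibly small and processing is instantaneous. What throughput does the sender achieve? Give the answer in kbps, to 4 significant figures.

146.4 kbps

t_tx = L/R = 36000/6100000 = 0.00590164 s.
t_prop = 36000000/300000000 = 0.12 s; RTT = 0.24 s.
Cycle = t_tx + RTT = 0.245902 s.
Throughput = L / cycle = 36000 / 0.245902 = 146.4 kbps.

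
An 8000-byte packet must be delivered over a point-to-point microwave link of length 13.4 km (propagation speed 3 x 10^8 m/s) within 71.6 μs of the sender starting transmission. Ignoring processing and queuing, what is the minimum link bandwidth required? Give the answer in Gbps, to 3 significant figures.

L = 64000 bits.
Propagation delay = 13400 / 300000000 = 44.6667 μs.
Transmission budget = 71.6 − 44.6667 = 26.9333 μs.
R ≥ L / t_tx = 64000 bits / 2.69333e-05 s = 2.38 Gbps.

2.38 Gbps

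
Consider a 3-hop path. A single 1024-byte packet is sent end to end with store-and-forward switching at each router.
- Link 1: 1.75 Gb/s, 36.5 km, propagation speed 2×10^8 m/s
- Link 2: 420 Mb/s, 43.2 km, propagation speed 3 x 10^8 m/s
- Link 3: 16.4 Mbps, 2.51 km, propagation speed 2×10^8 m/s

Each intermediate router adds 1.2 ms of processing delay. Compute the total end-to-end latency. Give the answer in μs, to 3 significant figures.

3260 μs

L = 1024 × 8 = 8192 bits.
Transmission delays (L/R per hop): 4.68114, 19.5048, 499.512 μs; sum = 523.698 μs.
Propagation delays (d/s per hop): 182.5, 144, 12.55 μs; sum = 339.05 μs.
Processing at 2 router(s): 2 × 1.2 ms = 2400 μs.
End-to-end = 3260 μs.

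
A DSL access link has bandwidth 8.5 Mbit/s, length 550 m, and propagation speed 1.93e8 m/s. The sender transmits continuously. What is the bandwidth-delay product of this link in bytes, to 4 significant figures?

3.028 bytes

Propagation delay = 550 / 193000000 = 2.84974e-06 s.
BDP = R × t_prop = 8500000 × 2.84974e-06 = 24.2228 bits.
In bytes: 24.2228/8 = 3.028 bytes.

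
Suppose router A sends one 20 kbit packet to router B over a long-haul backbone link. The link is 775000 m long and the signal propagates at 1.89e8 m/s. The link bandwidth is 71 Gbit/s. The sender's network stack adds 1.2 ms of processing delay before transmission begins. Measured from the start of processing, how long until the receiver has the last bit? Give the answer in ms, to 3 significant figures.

L = 20000 bits.
Transmission delay = L/R = 20000 / 71000000000 = 0.00028169 ms.
Propagation delay = d/s = 775000 m / 189000000 m/s = 4.10053 ms.
Plus processing delay 1.2 ms = 1.2 ms.
Total = 5.30 ms.

5.30 ms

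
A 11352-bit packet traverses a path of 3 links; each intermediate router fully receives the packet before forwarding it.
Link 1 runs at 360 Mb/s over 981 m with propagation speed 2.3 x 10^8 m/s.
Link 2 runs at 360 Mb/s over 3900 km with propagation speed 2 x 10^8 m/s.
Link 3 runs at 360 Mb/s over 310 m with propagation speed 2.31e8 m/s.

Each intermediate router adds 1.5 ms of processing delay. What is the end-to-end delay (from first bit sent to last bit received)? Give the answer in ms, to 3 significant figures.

22.6 ms

Transmission delay per hop = L/R = 11352/360000000 = 0.0315333 ms; 3 hops → 0.0946 ms.
Propagation delays (d/s per hop): 0.00426522, 19.5, 0.00134199 ms; sum = 19.5056 ms.
Processing at 2 router(s): 2 × 1.5 ms = 3 ms.
End-to-end = 22.6 ms.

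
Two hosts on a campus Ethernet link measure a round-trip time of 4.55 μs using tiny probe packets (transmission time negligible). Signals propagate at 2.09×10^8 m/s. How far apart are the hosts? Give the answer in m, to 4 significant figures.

475.5 m

One-way propagation = RTT/2 = 2.275 μs.
d = s × t = 209000000 × 2.275e-06 = 475.5 m.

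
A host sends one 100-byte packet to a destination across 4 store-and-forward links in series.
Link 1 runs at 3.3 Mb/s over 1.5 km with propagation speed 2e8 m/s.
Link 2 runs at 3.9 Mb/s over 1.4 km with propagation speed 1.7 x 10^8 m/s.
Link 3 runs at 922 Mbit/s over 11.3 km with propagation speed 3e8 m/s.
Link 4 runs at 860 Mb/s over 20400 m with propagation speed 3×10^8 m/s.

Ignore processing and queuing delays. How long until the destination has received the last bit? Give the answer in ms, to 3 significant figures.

L = 100 × 8 = 800 bits.
Transmission delays (L/R per hop): 0.242424, 0.205128, 0.000867679, 0.000930233 ms; sum = 0.44935 ms.
Propagation delays (d/s per hop): 0.0075, 0.00823529, 0.0376667, 0.068 ms; sum = 0.121402 ms.
End-to-end = 0.571 ms.

0.571 ms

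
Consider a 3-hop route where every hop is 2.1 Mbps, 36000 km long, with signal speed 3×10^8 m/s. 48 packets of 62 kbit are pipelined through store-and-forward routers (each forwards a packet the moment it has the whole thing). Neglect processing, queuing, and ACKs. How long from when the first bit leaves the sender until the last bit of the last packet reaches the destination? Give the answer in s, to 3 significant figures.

1.84 s

Per-hop transmission t_tx = L/R = 62000/2100000 = 0.0295238 s.
Per-hop propagation t_prop = 36000000/300000000 = 0.12 s.
Pipeline fill: first packet needs 3·t_tx to clear all hops; remaining 47 packets each add one t_tx.
Total = (3+48-1)·t_tx + 3·t_prop = 50·0.0295238 + 3·0.12 = 1.84 s.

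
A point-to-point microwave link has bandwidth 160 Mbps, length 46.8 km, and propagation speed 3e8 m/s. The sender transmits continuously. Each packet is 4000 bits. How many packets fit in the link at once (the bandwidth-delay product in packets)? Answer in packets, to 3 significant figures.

Propagation delay = 46800 / 300000000 = 0.000156 s.
BDP = R × t_prop = 160000000 × 0.000156 = 24960 bits.
In packets of 4000 bits: 6.24 packets.

6.24 packets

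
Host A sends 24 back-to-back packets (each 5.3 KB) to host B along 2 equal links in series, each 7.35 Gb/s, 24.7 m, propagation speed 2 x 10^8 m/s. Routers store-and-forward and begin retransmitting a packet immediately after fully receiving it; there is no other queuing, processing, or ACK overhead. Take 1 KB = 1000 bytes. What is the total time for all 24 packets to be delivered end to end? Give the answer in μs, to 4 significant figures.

Per-hop transmission t_tx = L/R = 42400/7350000000 = 5.76871 μs.
Per-hop propagation t_prop = 24.7/200000000 = 0.1235 μs.
Pipeline fill: first packet needs 2·t_tx to clear all hops; remaining 23 packets each add one t_tx.
Total = (2+24-1)·t_tx + 2·t_prop = 25·5.76871 + 2·0.1235 = 144.5 μs.

144.5 μs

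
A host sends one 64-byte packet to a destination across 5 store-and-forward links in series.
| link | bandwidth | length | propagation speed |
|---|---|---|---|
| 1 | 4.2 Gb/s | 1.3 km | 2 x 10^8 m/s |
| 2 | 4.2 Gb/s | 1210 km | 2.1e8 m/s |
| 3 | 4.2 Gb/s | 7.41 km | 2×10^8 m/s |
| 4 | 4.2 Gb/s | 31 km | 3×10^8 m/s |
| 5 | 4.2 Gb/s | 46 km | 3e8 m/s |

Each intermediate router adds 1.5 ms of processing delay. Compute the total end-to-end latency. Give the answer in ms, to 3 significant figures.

L = 64 × 8 = 512 bits.
Transmission delay per hop = L/R = 512/4200000000 = 0.000121905 ms; 5 hops → 0.000609524 ms.
Propagation delays (d/s per hop): 0.0065, 5.7619, 0.03705, 0.103333, 0.153333 ms; sum = 6.06212 ms.
Processing at 4 router(s): 4 × 1.5 ms = 6 ms.
End-to-end = 12.1 ms.

12.1 ms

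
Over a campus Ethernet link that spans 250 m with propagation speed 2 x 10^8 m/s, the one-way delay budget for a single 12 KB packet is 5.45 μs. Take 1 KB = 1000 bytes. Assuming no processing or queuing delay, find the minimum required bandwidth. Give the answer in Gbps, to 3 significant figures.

22.9 Gbps

L = 96000 bits.
Propagation delay = 250 / 200000000 = 1.25 μs.
Transmission budget = 5.45 − 1.25 = 4.2 μs.
R ≥ L / t_tx = 96000 bits / 4.2e-06 s = 22.9 Gbps.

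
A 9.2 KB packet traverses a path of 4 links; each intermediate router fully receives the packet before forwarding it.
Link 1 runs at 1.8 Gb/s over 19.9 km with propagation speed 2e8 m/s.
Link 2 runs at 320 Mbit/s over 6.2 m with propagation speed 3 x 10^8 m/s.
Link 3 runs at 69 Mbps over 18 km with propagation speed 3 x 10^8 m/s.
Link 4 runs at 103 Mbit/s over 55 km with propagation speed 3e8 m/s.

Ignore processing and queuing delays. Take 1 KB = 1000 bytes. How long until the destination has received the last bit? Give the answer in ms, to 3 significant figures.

L = 73600 bits.
Transmission delays (L/R per hop): 0.0408889, 0.23, 1.06667, 0.714563 ms; sum = 2.05212 ms.
Propagation delays (d/s per hop): 0.0995, 2.06667e-05, 0.06, 0.183333 ms; sum = 0.342854 ms.
End-to-end = 2.39 ms.

2.39 ms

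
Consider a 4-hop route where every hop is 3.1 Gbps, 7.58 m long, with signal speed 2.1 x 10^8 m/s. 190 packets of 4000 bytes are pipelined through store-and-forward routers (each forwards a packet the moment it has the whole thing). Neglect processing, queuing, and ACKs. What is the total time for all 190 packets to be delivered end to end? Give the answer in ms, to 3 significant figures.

1.99 ms

Per-hop transmission t_tx = L/R = 32000/3100000000 = 0.0103226 ms.
Per-hop propagation t_prop = 7.58/210000000 = 3.60952e-05 ms.
Pipeline fill: first packet needs 4·t_tx to clear all hops; remaining 189 packets each add one t_tx.
Total = (4+190-1)·t_tx + 4·t_prop = 193·0.0103226 + 4·3.60952e-05 = 1.99 ms.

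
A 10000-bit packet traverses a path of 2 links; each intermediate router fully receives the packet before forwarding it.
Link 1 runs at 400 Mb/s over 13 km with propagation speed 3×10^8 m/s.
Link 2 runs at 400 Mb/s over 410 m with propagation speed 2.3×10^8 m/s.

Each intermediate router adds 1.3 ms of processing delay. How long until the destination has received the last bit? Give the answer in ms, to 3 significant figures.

1.40 ms

Transmission delay per hop = L/R = 10000/400000000 = 0.025 ms; 2 hops → 0.05 ms.
Propagation delays (d/s per hop): 0.0433333, 0.00178261 ms; sum = 0.0451159 ms.
Processing at 1 router(s): 1 × 1.3 ms = 1.3 ms.
End-to-end = 1.40 ms.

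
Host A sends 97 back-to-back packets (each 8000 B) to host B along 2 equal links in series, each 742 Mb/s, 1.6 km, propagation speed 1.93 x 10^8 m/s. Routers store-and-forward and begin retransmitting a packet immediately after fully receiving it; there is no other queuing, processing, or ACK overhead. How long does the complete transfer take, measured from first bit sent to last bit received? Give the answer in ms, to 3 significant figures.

8.47 ms

Per-hop transmission t_tx = L/R = 64000/742000000 = 0.0862534 ms.
Per-hop propagation t_prop = 1600/193000000 = 0.00829016 ms.
Pipeline fill: first packet needs 2·t_tx to clear all hops; remaining 96 packets each add one t_tx.
Total = (2+97-1)·t_tx + 2·t_prop = 98·0.0862534 + 2·0.00829016 = 8.47 ms.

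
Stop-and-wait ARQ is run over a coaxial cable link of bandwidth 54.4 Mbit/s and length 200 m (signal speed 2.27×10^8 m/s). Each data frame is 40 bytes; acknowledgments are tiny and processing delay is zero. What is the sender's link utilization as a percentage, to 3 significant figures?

76.9 %

t_tx = L/R = 320/54400000 = 5.88235e-06 s.
t_prop = 200/227000000 = 8.81057e-07 s; RTT = 1.76211e-06 s.
Cycle = t_tx + RTT = 7.64447e-06 s.
Utilization = t_tx / cycle = 5.88235e-06/7.64447e-06 = 76.9 %.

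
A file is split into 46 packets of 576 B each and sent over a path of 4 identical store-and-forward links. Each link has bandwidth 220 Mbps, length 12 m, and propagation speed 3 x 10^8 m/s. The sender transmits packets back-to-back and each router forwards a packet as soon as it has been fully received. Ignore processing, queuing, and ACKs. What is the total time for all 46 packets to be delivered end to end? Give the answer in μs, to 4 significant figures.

Per-hop transmission t_tx = L/R = 4608/220000000 = 20.9455 μs.
Per-hop propagation t_prop = 12/300000000 = 0.04 μs.
Pipeline fill: first packet needs 4·t_tx to clear all hops; remaining 45 packets each add one t_tx.
Total = (4+46-1)·t_tx + 4·t_prop = 49·20.9455 + 4·0.04 = 1026 μs.

1026 μs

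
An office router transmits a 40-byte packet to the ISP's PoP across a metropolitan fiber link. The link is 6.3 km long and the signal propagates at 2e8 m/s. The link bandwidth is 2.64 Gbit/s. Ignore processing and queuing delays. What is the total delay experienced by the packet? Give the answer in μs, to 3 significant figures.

31.6 μs

L = 40 × 8 = 320 bits.
Transmission delay = L/R = 320 / 2640000000 = 0.121212 μs.
Propagation delay = d/s = 6300 m / 200000000 m/s = 31.5 μs.
Total = 31.6 μs.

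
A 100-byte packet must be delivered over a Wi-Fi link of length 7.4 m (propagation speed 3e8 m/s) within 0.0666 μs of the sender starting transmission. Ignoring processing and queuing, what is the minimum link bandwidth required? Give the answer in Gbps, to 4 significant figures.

19.08 Gbps

L = 800 bits.
Propagation delay = 7.4 / 300000000 = 0.0246667 μs.
Transmission budget = 0.0666 − 0.0246667 = 0.0419333 μs.
R ≥ L / t_tx = 800 bits / 4.19333e-08 s = 19.08 Gbps.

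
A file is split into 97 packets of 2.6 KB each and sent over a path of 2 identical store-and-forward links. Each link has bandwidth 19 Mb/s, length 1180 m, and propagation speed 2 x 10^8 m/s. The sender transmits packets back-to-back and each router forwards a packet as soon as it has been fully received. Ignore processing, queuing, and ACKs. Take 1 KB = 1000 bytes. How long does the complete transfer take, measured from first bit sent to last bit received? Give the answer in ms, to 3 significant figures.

107 ms

Per-hop transmission t_tx = L/R = 20800/19000000 = 1.09474 ms.
Per-hop propagation t_prop = 1180/200000000 = 0.0059 ms.
Pipeline fill: first packet needs 2·t_tx to clear all hops; remaining 96 packets each add one t_tx.
Total = (2+97-1)·t_tx + 2·t_prop = 98·1.09474 + 2·0.0059 = 107 ms.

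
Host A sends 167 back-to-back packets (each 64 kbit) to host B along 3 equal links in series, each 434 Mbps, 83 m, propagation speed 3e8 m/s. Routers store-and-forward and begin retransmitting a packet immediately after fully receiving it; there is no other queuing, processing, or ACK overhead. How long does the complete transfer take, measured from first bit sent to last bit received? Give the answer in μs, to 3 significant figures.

24900 μs

Per-hop transmission t_tx = L/R = 64000/434000000 = 147.465 μs.
Per-hop propagation t_prop = 83/300000000 = 0.276667 μs.
Pipeline fill: first packet needs 3·t_tx to clear all hops; remaining 166 packets each add one t_tx.
Total = (3+167-1)·t_tx + 3·t_prop = 169·147.465 + 3·0.276667 = 24900 μs.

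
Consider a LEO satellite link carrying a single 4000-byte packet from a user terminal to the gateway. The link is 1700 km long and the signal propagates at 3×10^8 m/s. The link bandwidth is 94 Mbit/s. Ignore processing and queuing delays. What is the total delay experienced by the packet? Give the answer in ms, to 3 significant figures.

L = 4000 × 8 = 32000 bits.
Transmission delay = L/R = 32000 / 94000000 = 0.340426 ms.
Propagation delay = d/s = 1700000 m / 300000000 m/s = 5.66667 ms.
Total = 6.01 ms.

6.01 ms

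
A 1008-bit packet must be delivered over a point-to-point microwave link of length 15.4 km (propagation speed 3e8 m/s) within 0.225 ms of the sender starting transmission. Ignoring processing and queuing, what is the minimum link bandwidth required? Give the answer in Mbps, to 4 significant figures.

5.804 Mbps

Propagation delay = 15400 / 300000000 = 0.0513333 ms.
Transmission budget = 0.225 − 0.0513333 = 0.173667 ms.
R ≥ L / t_tx = 1008 bits / 0.000173667 s = 5.804 Mbps.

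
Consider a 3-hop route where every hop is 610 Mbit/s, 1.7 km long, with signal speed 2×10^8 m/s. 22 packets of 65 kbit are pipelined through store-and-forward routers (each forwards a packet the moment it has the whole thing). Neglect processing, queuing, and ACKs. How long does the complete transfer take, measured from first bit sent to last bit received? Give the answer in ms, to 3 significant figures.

Per-hop transmission t_tx = L/R = 65000/610000000 = 0.106557 ms.
Per-hop propagation t_prop = 1700/200000000 = 0.0085 ms.
Pipeline fill: first packet needs 3·t_tx to clear all hops; remaining 21 packets each add one t_tx.
Total = (3+22-1)·t_tx + 3·t_prop = 24·0.106557 + 3·0.0085 = 2.58 ms.

2.58 ms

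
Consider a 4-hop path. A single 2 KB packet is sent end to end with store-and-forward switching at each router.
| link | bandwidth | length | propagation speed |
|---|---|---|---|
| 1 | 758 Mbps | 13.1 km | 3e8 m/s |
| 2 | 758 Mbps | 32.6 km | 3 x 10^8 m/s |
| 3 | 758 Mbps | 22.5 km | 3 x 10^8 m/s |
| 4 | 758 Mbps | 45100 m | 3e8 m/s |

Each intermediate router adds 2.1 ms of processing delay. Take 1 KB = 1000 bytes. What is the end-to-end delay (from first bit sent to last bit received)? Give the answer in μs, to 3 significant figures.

L = 16000 bits.
Transmission delay per hop = L/R = 16000/758000000 = 21.1082 μs; 4 hops → 84.4327 μs.
Propagation delays (d/s per hop): 43.6667, 108.667, 75, 150.333 μs; sum = 377.667 μs.
Processing at 3 router(s): 3 × 2.1 ms = 6300 μs.
End-to-end = 6760 μs.

6760 μs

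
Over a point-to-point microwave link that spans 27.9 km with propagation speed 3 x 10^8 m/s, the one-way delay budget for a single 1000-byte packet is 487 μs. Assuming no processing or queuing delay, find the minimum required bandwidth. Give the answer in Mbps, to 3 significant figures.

L = 8000 bits.
Propagation delay = 27900 / 300000000 = 93 μs.
Transmission budget = 487 − 93 = 394 μs.
R ≥ L / t_tx = 8000 bits / 0.000394 s = 20.3 Mbps.

20.3 Mbps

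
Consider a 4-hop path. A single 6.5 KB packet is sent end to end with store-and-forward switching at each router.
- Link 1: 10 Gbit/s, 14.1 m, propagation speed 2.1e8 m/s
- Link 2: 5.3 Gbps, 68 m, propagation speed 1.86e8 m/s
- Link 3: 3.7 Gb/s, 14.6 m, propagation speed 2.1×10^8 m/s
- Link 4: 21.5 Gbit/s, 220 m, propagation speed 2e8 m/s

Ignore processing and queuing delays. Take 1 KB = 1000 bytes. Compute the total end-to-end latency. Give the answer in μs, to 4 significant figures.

33.09 μs

L = 52000 bits.
Transmission delays (L/R per hop): 5.2, 9.81132, 14.0541, 2.4186 μs; sum = 31.484 μs.
Propagation delays (d/s per hop): 0.0671429, 0.365591, 0.0695238, 1.1 μs; sum = 1.60226 μs.
End-to-end = 33.09 μs.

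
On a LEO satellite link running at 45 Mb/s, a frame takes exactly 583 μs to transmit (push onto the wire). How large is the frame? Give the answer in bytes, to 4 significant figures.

3279 bytes

L = R × t_tx = 45000000 b/s × 0.000583 s = 26235 bits.
In bytes: 26235 / 8 = 3279 bytes.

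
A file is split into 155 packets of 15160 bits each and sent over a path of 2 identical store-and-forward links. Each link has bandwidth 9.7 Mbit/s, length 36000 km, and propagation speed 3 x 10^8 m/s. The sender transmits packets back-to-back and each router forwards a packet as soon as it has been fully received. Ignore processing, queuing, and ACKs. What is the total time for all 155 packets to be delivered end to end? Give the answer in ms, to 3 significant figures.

Per-hop transmission t_tx = L/R = 15160/9700000 = 1.56289 ms.
Per-hop propagation t_prop = 36000000/300000000 = 120 ms.
Pipeline fill: first packet needs 2·t_tx to clear all hops; remaining 154 packets each add one t_tx.
Total = (2+155-1)·t_tx + 2·t_prop = 156·1.56289 + 2·120 = 484 ms.

484 ms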